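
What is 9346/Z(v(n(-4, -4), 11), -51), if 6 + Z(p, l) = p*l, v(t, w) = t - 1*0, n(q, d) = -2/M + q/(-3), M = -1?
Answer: -4673/88 ≈ -53.102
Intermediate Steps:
n(q, d) = 2 - q/3 (n(q, d) = -2/(-1) + q/(-3) = -2*(-1) + q*(-1/3) = 2 - q/3)
v(t, w) = t (v(t, w) = t + 0 = t)
Z(p, l) = -6 + l*p (Z(p, l) = -6 + p*l = -6 + l*p)
9346/Z(v(n(-4, -4), 11), -51) = 9346/(-6 - 51*(2 - 1/3*(-4))) = 9346/(-6 - 51*(2 + 4/3)) = 9346/(-6 - 51*10/3) = 9346/(-6 - 170) = 9346/(-176) = 9346*(-1/176) = -4673/88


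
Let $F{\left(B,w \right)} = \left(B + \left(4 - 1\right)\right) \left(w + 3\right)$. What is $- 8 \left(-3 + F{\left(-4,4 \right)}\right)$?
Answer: $80$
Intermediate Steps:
$F{\left(B,w \right)} = \left(3 + B\right) \left(3 + w\right)$ ($F{\left(B,w \right)} = \left(B + \left(4 - 1\right)\right) \left(3 + w\right) = \left(B + 3\right) \left(3 + w\right) = \left(3 + B\right) \left(3 + w\right)$)
$- 8 \left(-3 + F{\left(-4,4 \right)}\right) = - 8 \left(-3 + \left(9 + 3 \left(-4\right) + 3 \cdot 4 - 16\right)\right) = - 8 \left(-3 + \left(9 - 12 + 12 - 16\right)\right) = - 8 \left(-3 - 7\right) = \left(-8\right) \left(-10\right) = 80$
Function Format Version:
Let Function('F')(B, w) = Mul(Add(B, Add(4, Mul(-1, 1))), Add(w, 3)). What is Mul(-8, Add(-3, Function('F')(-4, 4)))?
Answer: 80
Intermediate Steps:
Function('F')(B, w) = Mul(Add(3, B), Add(3, w)) (Function('F')(B, w) = Mul(Add(B, Add(4, -1)), Add(3, w)) = Mul(Add(B, 3), Add(3, w)) = Mul(Add(3, B), Add(3, w)))
Mul(-8, Add(-3, Function('F')(-4, 4))) = Mul(-8, Add(-3, Add(9, Mul(3, -4), Mul(3, 4), Mul(-4, 4)))) = Mul(-8, Add(-3, Add(9, -12, 12, -16))) = Mul(-8, Add(-3, -7)) = Mul(-8, -10) = 80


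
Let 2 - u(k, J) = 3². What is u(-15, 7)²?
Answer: 49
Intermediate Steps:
u(k, J) = -7 (u(k, J) = 2 - 1*3² = 2 - 1*9 = 2 - 9 = -7)
u(-15, 7)² = (-7)² = 49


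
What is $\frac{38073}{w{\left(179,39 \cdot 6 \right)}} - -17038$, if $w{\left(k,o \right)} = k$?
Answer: $\frac{3087875}{179} \approx 17251.0$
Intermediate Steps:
$\frac{38073}{w{\left(179,39 \cdot 6 \right)}} - -17038 = \frac{38073}{179} - -17038 = 38073 \cdot \frac{1}{179} + 17038 = \frac{38073}{179} + 17038 = \frac{3087875}{179}$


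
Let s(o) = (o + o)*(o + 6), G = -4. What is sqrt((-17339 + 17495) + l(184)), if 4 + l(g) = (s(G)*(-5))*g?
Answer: 26*sqrt(22) ≈ 121.95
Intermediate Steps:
s(o) = 2*o*(6 + o) (s(o) = (2*o)*(6 + o) = 2*o*(6 + o))
l(g) = -4 + 80*g (l(g) = -4 + ((2*(-4)*(6 - 4))*(-5))*g = -4 + ((2*(-4)*2)*(-5))*g = -4 + (-16*(-5))*g = -4 + 80*g)
sqrt((-17339 + 17495) + l(184)) = sqrt((-17339 + 17495) + (-4 + 80*184)) = sqrt(156 + (-4 + 14720)) = sqrt(156 + 14716) = sqrt(14872) = 26*sqrt(22)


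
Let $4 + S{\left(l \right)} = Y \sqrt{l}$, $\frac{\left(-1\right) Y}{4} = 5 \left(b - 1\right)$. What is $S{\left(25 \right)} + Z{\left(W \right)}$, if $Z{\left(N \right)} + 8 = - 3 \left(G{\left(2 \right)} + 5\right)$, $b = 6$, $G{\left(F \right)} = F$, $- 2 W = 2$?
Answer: $-533$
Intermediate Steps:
$W = -1$ ($W = \left(- \frac{1}{2}\right) 2 = -1$)
$Z{\left(N \right)} = -29$ ($Z{\left(N \right)} = -8 - 3 \left(2 + 5\right) = -8 - 21 = -29$)
$Y = -100$ ($Y = - 4 \cdot 5 \left(6 - 1\right) = - 4 \cdot 5 \cdot 5 = \left(-4\right) 25 = -100$)
$S{\left(l \right)} = -4 - 100 \sqrt{l}$
$S{\left(25 \right)} + Z{\left(W \right)} = \left(-4 - 100 \sqrt{25}\right) - 29 = \left(-4 - 500\right) - 29 = -504 - 29 = -533$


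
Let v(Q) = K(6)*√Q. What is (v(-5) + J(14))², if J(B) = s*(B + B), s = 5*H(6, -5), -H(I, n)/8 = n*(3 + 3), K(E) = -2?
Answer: 1128959980 - 134400*I*√5 ≈ 1.129e+9 - 3.0053e+5*I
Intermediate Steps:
H(I, n) = -48*n (H(I, n) = -8*n*(3 + 3) = -8*n*6 = -48*n)
s = 1200 (s = 5*(-48*(-5)) = 5*240 = 1200)
v(Q) = -2*√Q
J(B) = 2400*B (J(B) = 1200*(B + B) = 1200*(2*B) = 2400*B)
(v(-5) + J(14))² = (-2*I*√5 + 2400*14)² = (-2*I*√5 + 33600)² = (33600 - 2*I*√5)²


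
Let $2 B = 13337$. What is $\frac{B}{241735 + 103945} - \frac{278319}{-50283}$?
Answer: $\frac{64363082737}{11587884960} \approx 5.5543$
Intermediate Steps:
$B = \frac{13337}{2}$ ($B = \frac{1}{2} \cdot 13337 = \frac{13337}{2} \approx 6668.5$)
$\frac{B}{241735 + 103945} - \frac{278319}{-50283} = \frac{13337}{2 \left(241735 + 103945\right)} - \frac{278319}{-50283} = \frac{13337}{2 \cdot 345680} - - \frac{92773}{16761} = \frac{13337}{2} \cdot \frac{1}{345680} + \frac{92773}{16761} = \frac{13337}{691360} + \frac{92773}{16761} = \frac{64363082737}{11587884960}$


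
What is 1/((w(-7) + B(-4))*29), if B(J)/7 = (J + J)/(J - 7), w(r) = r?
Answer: -11/609 ≈ -0.018062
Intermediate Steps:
B(J) = 14*J/(-7 + J) (B(J) = 7*((J + J)/(J - 7)) = 7*((2*J)/(-7 + J)) = 7*(2*J/(-7 + J)) = 14*J/(-7 + J))
1/((w(-7) + B(-4))*29) = 1/((-7 + 14*(-4)/(-7 - 4))*29) = 1/((-7 + 14*(-4)/(-11))*29) = 1/((-7 + 14*(-4)*(-1/11))*29) = 1/((-7 + 56/11)*29) = 1/(-21/11*29) = 1/(-609/11) = -11/609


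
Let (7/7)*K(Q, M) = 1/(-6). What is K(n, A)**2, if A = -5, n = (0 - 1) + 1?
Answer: 1/36 ≈ 0.027778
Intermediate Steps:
n = 0 (n = -1 + 1 = 0)
K(Q, M) = -1/6 (K(Q, M) = 1/(-6) = 1*(-1/6) = -1/6)
K(n, A)**2 = (-1/6)**2 = 1/36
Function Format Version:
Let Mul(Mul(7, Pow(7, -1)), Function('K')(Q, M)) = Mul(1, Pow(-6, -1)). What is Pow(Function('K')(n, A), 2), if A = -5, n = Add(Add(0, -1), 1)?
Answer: Rational(1, 36) ≈ 0.027778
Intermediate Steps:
n = 0 (n = Add(-1, 1) = 0)
Function('K')(Q, M) = Rational(-1, 6) (Function('K')(Q, M) = Mul(1, Pow(-6, -1)) = Mul(1, Rational(-1, 6)) = Rational(-1, 6))
Pow(Function('K')(n, A), 2) = Pow(Rational(-1, 6), 2) = Rational(1, 36)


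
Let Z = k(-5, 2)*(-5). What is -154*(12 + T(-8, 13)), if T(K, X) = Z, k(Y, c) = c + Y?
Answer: -4158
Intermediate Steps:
k(Y, c) = Y + c
Z = 15 (Z = (-5 + 2)*(-5) = -3*(-5) = 15)
T(K, X) = 15
-154*(12 + T(-8, 13)) = -154*(12 + 15) = -154*27 = -4158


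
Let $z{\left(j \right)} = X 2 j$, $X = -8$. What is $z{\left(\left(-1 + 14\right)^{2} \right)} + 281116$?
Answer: $278412$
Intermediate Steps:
$z{\left(j \right)} = - 16 j$ ($z{\left(j \right)} = \left(-8\right) 2 j = - 16 j$)
$z{\left(\left(-1 + 14\right)^{2} \right)} + 281116 = - 16 \left(-1 + 14\right)^{2} + 281116 = - 16 \cdot 13^{2} + 281116 = \left(-16\right) 169 + 281116 = -2704 + 281116 = 278412$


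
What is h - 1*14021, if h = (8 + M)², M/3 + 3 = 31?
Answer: -5557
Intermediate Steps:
M = 84 (M = -9 + 3*31 = -9 + 93 = 84)
h = 8464 (h = (8 + 84)² = 92² = 8464)
h - 1*14021 = 8464 - 1*14021 = 8464 - 14021 = -5557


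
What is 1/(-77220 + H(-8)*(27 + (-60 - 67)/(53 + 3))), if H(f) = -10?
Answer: -28/2169085 ≈ -1.2909e-5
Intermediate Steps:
1/(-77220 + H(-8)*(27 + (-60 - 67)/(53 + 3))) = 1/(-77220 - 10*(27 + (-60 - 67)/(53 + 3))) = 1/(-77220 - 10*(27 - 127/56)) = 1/(-77220 - 10*1385/56) = 1/(-77220 - 6925/28) = 1/(-2169085/28) = -28/2169085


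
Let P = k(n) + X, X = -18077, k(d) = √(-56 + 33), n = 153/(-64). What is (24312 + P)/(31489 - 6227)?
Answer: 6235/25262 + I*√23/25262 ≈ 0.24681 + 0.00018984*I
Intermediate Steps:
n = -153/64 (n = 153*(-1/64) = -153/64 ≈ -2.3906)
k(d) = I*√23 (k(d) = √(-23) = I*√23)
P = -18077 + I*√23 (P = I*√23 - 18077 = -18077 + I*√23 ≈ -18077.0 + 4.7958*I)
(24312 + P)/(31489 - 6227) = (24312 + (-18077 + I*√23))/(31489 - 6227) = (6235 + I*√23)/25262 = (6235 + I*√23)*(1/25262) = 6235/25262 + I*√23/25262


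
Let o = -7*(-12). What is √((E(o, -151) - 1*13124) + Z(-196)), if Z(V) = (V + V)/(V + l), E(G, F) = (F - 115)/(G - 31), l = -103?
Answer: I*√3296727253742/15847 ≈ 114.58*I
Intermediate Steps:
o = 84
E(G, F) = (-115 + F)/(-31 + G)
Z(V) = 2*V/(-103 + V) (Z(V) = (V + V)/(V - 103) = (2*V)/(-103 + V) = 2*V/(-103 + V))
√((E(o, -151) - 1*13124) + Z(-196)) = √(((-115 - 151)/(-31 + 84) - 1*13124) + 2*(-196)/(-103 - 196)) = √((-266/53 - 13124) + 2*(-196)/(-299)) = √(((1/53)*(-266) - 13124) + 2*(-196)*(-1/299)) = √((-266/53 - 13124) + 392/299) = √(-695838/53 + 392/299) = √(-208034786/15847) = I*√3296727253742/15847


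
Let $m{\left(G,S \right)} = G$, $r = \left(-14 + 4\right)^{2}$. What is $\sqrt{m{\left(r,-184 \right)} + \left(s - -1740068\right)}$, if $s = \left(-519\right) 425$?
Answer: $\sqrt{1519593} \approx 1232.7$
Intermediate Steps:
$r = 100$ ($r = \left(-10\right)^{2} = 100$)
$s = -220575$
$\sqrt{m{\left(r,-184 \right)} + \left(s - -1740068\right)} = \sqrt{100 - -1519493} = \sqrt{100 + \left(-220575 + 1740068\right)} = \sqrt{100 + 1519493} = \sqrt{1519593}$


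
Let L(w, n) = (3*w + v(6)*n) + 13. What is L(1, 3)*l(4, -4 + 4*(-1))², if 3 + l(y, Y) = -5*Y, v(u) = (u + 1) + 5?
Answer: 71188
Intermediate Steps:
v(u) = 6 + u (v(u) = (1 + u) + 5 = 6 + u)
l(y, Y) = -3 - 5*Y
L(w, n) = 13 + 3*w + 12*n (L(w, n) = (3*w + (6 + 6)*n) + 13 = (3*w + 12*n) + 13 = 13 + 3*w + 12*n)
L(1, 3)*l(4, -4 + 4*(-1))² = (13 + 3*1 + 12*3)*(-3 - 5*(-4 + 4*(-1)))² = (13 + 3 + 36)*(-3 - 5*(-4 - 4))² = 52*(-3 - 5*(-8))² = 52*(-3 + 40)² = 52*37² = 52*1369 = 71188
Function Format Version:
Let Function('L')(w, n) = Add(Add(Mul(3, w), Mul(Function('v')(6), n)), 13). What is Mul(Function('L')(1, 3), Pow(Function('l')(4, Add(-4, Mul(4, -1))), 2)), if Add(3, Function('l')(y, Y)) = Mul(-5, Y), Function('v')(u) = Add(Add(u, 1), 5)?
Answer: 71188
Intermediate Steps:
Function('v')(u) = Add(6, u) (Function('v')(u) = Add(Add(1, u), 5) = Add(6, u))
Function('l')(y, Y) = Add(-3, Mul(-5, Y))
Function('L')(w, n) = Add(13, Mul(3, w), Mul(12, n)) (Function('L')(w, n) = Add(Add(Mul(3, w), Mul(Add(6, 6), n)), 13) = Add(Add(Mul(3, w), Mul(12, n)), 13) = Add(13, Mul(3, w), Mul(12, n)))
Mul(Function('L')(1, 3), Pow(Function('l')(4, Add(-4, Mul(4, -1))), 2)) = Mul(Add(13, Mul(3, 1), Mul(12, 3)), Pow(Add(-3, Mul(-5, Add(-4, Mul(4, -1)))), 2)) = Mul(Add(13, 3, 36), Pow(Add(-3, Mul(-5, Add(-4, -4))), 2)) = Mul(52, Pow(Add(-3, Mul(-5, -8)), 2)) = Mul(52, Pow(Add(-3, 40), 2)) = Mul(52, Pow(37, 2)) = Mul(52, 1369) = 71188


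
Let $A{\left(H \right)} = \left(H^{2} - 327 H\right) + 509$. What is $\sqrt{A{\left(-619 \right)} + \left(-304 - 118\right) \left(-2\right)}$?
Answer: $\sqrt{586927} \approx 766.11$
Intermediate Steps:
$A{\left(H \right)} = 509 + H^{2} - 327 H$
$\sqrt{A{\left(-619 \right)} + \left(-304 - 118\right) \left(-2\right)} = \sqrt{\left(509 + \left(-619\right)^{2} - -202413\right) + \left(-304 - 118\right) \left(-2\right)} = \sqrt{\left(509 + 383161 + 202413\right) - -844} = \sqrt{586083 + 844} = \sqrt{586927}$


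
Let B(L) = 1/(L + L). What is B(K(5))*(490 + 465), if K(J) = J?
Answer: 191/2 ≈ 95.500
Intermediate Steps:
B(L) = 1/(2*L)
B(K(5))*(490 + 465) = ((½)/5)*(490 + 465) = ((½)*(⅕))*955 = (⅒)*955 = 191/2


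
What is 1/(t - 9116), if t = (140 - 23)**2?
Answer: 1/4573 ≈ 0.00021867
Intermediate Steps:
t = 13689 (t = 117**2 = 13689)
1/(t - 9116) = 1/(13689 - 9116) = 1/4573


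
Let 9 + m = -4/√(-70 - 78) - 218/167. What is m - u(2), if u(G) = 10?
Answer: -3391/167 + 2*I*√37/37 ≈ -20.305 + 0.3288*I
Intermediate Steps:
m = -1721/167 + 2*I*√37/37 (m = -9 + (-4/√(-70 - 78) - 218/167) = -9 + (-4*(-I*√37/74) - 218*1/167) = -9 + (-4*(-I*√37/74) - 218/167) = -9 + (-(-2)*I*√37/37 - 218/167) = -9 + (2*I*√37/37 - 218/167) = -9 + (-218/167 + 2*I*√37/37) = -1721/167 + 2*I*√37/37 ≈ -10.305 + 0.3288*I)
m - u(2) = (-1721/167 + 2*I*√37/37) - 1*10 = (-1721/167 + 2*I*√37/37) - 10 = -3391/167 + 2*I*√37/37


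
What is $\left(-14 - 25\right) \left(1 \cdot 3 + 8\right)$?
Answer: $-429$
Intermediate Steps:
$\left(-14 - 25\right) \left(1 \cdot 3 + 8\right) = - 39 \left(3 + 8\right) = \left(-39\right) 11 = -429$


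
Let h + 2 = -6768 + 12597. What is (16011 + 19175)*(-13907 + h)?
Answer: -284302880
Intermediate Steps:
h = 5827 (h = -2 + (-6768 + 12597) = -2 + 5829 = 5827)
(16011 + 19175)*(-13907 + h) = (16011 + 19175)*(-13907 + 5827) = 35186*(-8080) = -284302880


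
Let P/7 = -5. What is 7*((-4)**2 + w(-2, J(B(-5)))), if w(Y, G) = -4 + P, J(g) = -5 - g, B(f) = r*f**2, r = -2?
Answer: -161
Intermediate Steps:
B(f) = -2*f**2
P = -35 (P = 7*(-5) = -35)
w(Y, G) = -39 (w(Y, G) = -4 - 35 = -39)
7*((-4)**2 + w(-2, J(B(-5)))) = 7*((-4)**2 - 39) = 7*(16 - 39) = 7*(-23) = -161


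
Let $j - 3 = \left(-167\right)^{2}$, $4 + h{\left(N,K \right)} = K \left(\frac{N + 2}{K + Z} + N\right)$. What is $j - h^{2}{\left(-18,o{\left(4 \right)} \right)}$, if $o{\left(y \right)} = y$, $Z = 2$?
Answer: $\frac{183428}{9} \approx 20381.0$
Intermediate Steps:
$h{\left(N,K \right)} = -4 + K \left(N + \frac{2 + N}{2 + K}\right)$ ($h{\left(N,K \right)} = -4 + K \left(\frac{N + 2}{K + 2} + N\right) = -4 + K \left(\frac{2 + N}{2 + K} + N\right) = -4 + K \left(N + \frac{2 + N}{2 + K}\right)$)
$j = 27892$ ($j = 3 + \left(-167\right)^{2} = 3 + 27889 = 27892$)
$j - h^{2}{\left(-18,o{\left(4 \right)} \right)} = 27892 - \left(\frac{-8 - 8 - 18 \cdot 4^{2} + 3 \cdot 4 \left(-18\right)}{2 + 4}\right)^{2} = 27892 - \left(\frac{-8 - 8 - 288 - 216}{6}\right)^{2} = 27892 - \left(\frac{1}{6} \left(-520\right)\right)^{2} = 27892 - \left(- \frac{260}{3}\right)^{2} = 27892 - \frac{67600}{9} = \frac{183428}{9}$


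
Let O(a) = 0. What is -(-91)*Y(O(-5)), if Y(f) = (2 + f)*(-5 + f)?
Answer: -910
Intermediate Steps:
Y(f) = (-5 + f)*(2 + f)
-(-91)*Y(O(-5)) = -(-91)*(-10 + 0**2 - 3*0) = -(-91)*(-10 + 0 + 0) = -(-91)*(-10) = -1*910 = -910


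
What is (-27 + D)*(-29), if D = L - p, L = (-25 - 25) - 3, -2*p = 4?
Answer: 2262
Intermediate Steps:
p = -2 (p = -½*4 = -2)
L = -53 (L = -50 - 3 = -53)
D = -51 (D = -53 - 1*(-2) = -53 + 2 = -51)
(-27 + D)*(-29) = (-27 - 51)*(-29) = -78*(-29) = 2262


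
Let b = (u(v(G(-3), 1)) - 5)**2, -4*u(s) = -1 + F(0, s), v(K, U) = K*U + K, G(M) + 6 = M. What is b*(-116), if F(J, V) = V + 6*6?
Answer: -39701/4 ≈ -9925.3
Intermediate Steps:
F(J, V) = 36 + V (F(J, V) = V + 36 = 36 + V)
G(M) = -6 + M
v(K, U) = K + K*U
u(s) = -35/4 - s/4 (u(s) = -(-1 + (36 + s))/4 = -(35 + s)/4 = -35/4 - s/4)
b = 1369/16 (b = ((-35/4 - (-6 - 3)*(1 + 1)/4) - 5)**2 = ((-35/4 - (-9)*2/4) - 5)**2 = ((-35/4 - 1/4*(-18)) - 5)**2 = ((-35/4 + 9/2) - 5)**2 = (-17/4 - 5)**2 = (-37/4)**2 = 1369/16 ≈ 85.563)
b*(-116) = (1369/16)*(-116) = -39701/4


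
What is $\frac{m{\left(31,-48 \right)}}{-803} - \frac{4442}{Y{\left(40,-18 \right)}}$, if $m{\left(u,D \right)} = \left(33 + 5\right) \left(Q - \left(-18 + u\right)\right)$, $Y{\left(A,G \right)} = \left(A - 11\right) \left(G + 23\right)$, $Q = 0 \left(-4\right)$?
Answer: $- \frac{3495296}{116435} \approx -30.019$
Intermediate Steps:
$Q = 0$
$Y{\left(A,G \right)} = \left(-11 + A\right) \left(23 + G\right)$
$m{\left(u,D \right)} = 684 - 38 u$ ($m{\left(u,D \right)} = \left(33 + 5\right) \left(0 - \left(-18 + u\right)\right) = 38 \left(18 - u\right) = 684 - 38 u$)
$\frac{m{\left(31,-48 \right)}}{-803} - \frac{4442}{Y{\left(40,-18 \right)}} = \frac{684 - 1178}{-803} - \frac{4442}{-253 - -198 + 23 \cdot 40 + 40 \left(-18\right)} = \left(684 - 1178\right) \left(- \frac{1}{803}\right) - \frac{4442}{-253 + 198 + 920 - 720} = \left(-494\right) \left(- \frac{1}{803}\right) - \frac{4442}{145} = \frac{494}{803} - \frac{4442}{145} = - \frac{3495296}{116435}$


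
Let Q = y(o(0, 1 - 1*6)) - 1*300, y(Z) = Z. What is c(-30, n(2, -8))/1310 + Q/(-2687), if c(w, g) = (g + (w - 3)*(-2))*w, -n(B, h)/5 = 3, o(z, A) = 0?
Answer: -371811/351997 ≈ -1.0563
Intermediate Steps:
n(B, h) = -15 (n(B, h) = -5*3 = -15)
Q = -300 (Q = 0 - 1*300 = 0 - 300 = -300)
c(w, g) = w*(6 + g - 2*w) (c(w, g) = (g + (-3 + w)*(-2))*w = (g + (6 - 2*w))*w = (6 + g - 2*w)*w = w*(6 + g - 2*w))
c(-30, n(2, -8))/1310 + Q/(-2687) = -30*(6 - 15 - 2*(-30))/1310 - 300/(-2687) = -30*(6 - 15 + 60)*(1/1310) - 300*(-1/2687) = -30*51*(1/1310) + 300/2687 = -1530*1/1310 + 300/2687 = -153/131 + 300/2687 = -371811/351997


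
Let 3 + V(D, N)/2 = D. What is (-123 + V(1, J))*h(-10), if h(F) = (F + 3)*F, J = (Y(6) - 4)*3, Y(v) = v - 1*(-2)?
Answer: -8890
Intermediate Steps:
Y(v) = 2 + v (Y(v) = v + 2 = 2 + v)
J = 12 (J = ((2 + 6) - 4)*3 = (8 - 4)*3 = 4*3 = 12)
h(F) = F*(3 + F) (h(F) = (3 + F)*F = F*(3 + F))
V(D, N) = -6 + 2*D
(-123 + V(1, J))*h(-10) = (-123 + (-6 + 2*1))*(-10*(3 - 10)) = (-123 + (-6 + 2))*(-10*(-7)) = (-123 - 4)*70 = -127*70 = -8890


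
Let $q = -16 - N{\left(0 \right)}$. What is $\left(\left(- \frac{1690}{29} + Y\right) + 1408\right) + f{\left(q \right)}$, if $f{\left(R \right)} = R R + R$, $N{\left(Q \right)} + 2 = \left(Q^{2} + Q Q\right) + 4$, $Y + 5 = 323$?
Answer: $\frac{57238}{29} \approx 1973.7$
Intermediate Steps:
$Y = 318$ ($Y = -5 + 323 = 318$)
$N{\left(Q \right)} = 2 + 2 Q^{2}$ ($N{\left(Q \right)} = -2 + \left(\left(Q^{2} + Q Q\right) + 4\right) = -2 + \left(\left(Q^{2} + Q^{2}\right) + 4\right) = -2 + \left(2 Q^{2} + 4\right) = -2 + \left(4 + 2 Q^{2}\right) = 2 + 2 Q^{2}$)
$q = -18$ ($q = -16 - \left(2 + 2 \cdot 0^{2}\right) = -16 - \left(2 + 2 \cdot 0\right) = -16 - \left(2 + 0\right) = -16 - 2 = -18$)
$f{\left(R \right)} = R + R^{2}$ ($f{\left(R \right)} = R^{2} + R = R + R^{2}$)
$\left(\left(- \frac{1690}{29} + Y\right) + 1408\right) + f{\left(q \right)} = \left(\left(- \frac{1690}{29} + 318\right) + 1408\right) - 18 \left(1 - 18\right) = \left(\left(\left(-1690\right) \frac{1}{29} + 318\right) + 1408\right) - -306 = \left(\left(- \frac{1690}{29} + 318\right) + 1408\right) + 306 = \left(\frac{7532}{29} + 1408\right) + 306 = \frac{48364}{29} + 306 = \frac{57238}{29}$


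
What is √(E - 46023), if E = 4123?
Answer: 10*I*√419 ≈ 204.69*I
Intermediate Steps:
√(E - 46023) = √(4123 - 46023) = √(-41900) = 10*I*√419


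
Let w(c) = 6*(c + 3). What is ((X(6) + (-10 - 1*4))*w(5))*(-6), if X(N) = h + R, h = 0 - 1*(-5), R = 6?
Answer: 864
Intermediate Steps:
h = 5 (h = 0 + 5 = 5)
w(c) = 18 + 6*c (w(c) = 6*(3 + c) = 18 + 6*c)
X(N) = 11 (X(N) = 5 + 6 = 11)
((X(6) + (-10 - 1*4))*w(5))*(-6) = ((11 + (-10 - 1*4))*(18 + 6*5))*(-6) = ((11 + (-10 - 4))*(18 + 30))*(-6) = ((11 - 14)*48)*(-6) = -3*48*(-6) = -144*(-6) = 864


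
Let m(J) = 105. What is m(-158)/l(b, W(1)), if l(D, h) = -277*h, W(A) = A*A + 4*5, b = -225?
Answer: -5/277 ≈ -0.018051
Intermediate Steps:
W(A) = 20 + A² (W(A) = A² + 20 = 20 + A²)
m(-158)/l(b, W(1)) = 105/((-277*(20 + 1²))) = 105/((-277*(20 + 1))) = 105/((-277*21)) = 105/(-5817) = 105*(-1/5817) = -5/277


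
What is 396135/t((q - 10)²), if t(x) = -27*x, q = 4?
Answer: -44015/108 ≈ -407.55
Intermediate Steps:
396135/t((q - 10)²) = 396135/((-27*(4 - 10)²)) = 396135/((-27*(-6)²)) = 396135/((-27*36)) = 396135/(-972) = 396135*(-1/972) = -44015/108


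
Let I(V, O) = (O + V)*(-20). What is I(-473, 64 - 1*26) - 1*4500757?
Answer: -4492057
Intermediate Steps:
I(V, O) = -20*O - 20*V
I(-473, 64 - 1*26) - 1*4500757 = (-20*(64 - 1*26) - 20*(-473)) - 1*4500757 = (-20*(64 - 26) + 9460) - 4500757 = (-20*38 + 9460) - 4500757 = (-760 + 9460) - 4500757 = 8700 - 4500757 = -4492057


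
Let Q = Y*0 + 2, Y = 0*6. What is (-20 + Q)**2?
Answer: 324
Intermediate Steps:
Y = 0
Q = 2 (Q = 0*0 + 2 = 0 + 2 = 2)
(-20 + Q)**2 = (-20 + 2)**2 = (-18)**2 = 324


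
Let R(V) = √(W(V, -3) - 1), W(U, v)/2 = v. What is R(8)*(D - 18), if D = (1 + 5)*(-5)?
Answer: -48*I*√7 ≈ -127.0*I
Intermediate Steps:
W(U, v) = 2*v
D = -30 (D = 6*(-5) = -30)
R(V) = I*√7 (R(V) = √(2*(-3) - 1) = √(-6 - 1) = √(-7) = I*√7)
R(8)*(D - 18) = (I*√7)*(-30 - 18) = (I*√7)*(-48) = -48*I*√7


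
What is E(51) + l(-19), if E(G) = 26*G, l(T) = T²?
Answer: 1687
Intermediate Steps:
E(51) + l(-19) = 26*51 + (-19)² = 1326 + 361 = 1687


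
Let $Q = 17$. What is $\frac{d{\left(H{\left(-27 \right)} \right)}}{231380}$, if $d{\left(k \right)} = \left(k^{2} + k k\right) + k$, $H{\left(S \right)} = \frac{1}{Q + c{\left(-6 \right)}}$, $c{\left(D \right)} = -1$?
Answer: $\frac{9}{29616640} \approx 3.0388 \cdot 10^{-7}$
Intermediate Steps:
$H{\left(S \right)} = \frac{1}{16}$ ($H{\left(S \right)} = \frac{1}{17 - 1} = \frac{1}{16}$)
$d{\left(k \right)} = k + 2 k^{2}$ ($d{\left(k \right)} = \left(k^{2} + k^{2}\right) + k = 2 k^{2} + k = k + 2 k^{2}$)
$\frac{d{\left(H{\left(-27 \right)} \right)}}{231380} = \frac{\frac{1}{16} \left(1 + 2 \cdot \frac{1}{16}\right)}{231380} = \frac{1 + \frac{1}{8}}{16} \cdot \frac{1}{231380} = \frac{1}{16} \cdot \frac{9}{8} \cdot \frac{1}{231380} = \frac{9}{128} \cdot \frac{1}{231380} = \frac{9}{29616640}$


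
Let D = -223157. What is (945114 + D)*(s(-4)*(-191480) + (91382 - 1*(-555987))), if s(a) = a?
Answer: 1020333886573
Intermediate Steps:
(945114 + D)*(s(-4)*(-191480) + (91382 - 1*(-555987))) = (945114 - 223157)*(-4*(-191480) + (91382 - 1*(-555987))) = 721957*(765920 + (91382 + 555987)) = 721957*(765920 + 647369) = 721957*1413289 = 1020333886573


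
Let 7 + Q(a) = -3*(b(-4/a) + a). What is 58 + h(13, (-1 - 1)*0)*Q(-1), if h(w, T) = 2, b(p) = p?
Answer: 26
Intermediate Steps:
Q(a) = -7 - 3*a + 12/a (Q(a) = -7 - 3*(-4/a + a) = -7 - 3*(a - 4/a) = -7 + (-3*a + 12/a) = -7 - 3*a + 12/a)
58 + h(13, (-1 - 1)*0)*Q(-1) = 58 + 2*(-7 - 3*(-1) + 12/(-1)) = 58 + 2*(-7 + 3 + 12*(-1)) = 58 + 2*(-7 + 3 - 12) = 58 + 2*(-16) = 58 - 32 = 26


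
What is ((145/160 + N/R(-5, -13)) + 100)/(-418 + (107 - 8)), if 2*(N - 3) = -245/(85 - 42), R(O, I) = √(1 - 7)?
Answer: -3229/10208 + 13*I*√6/164604 ≈ -0.31632 + 0.00019345*I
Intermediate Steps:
R(O, I) = I*√6 (R(O, I) = √(-6) = I*√6)
N = 13/86 (N = 3 + (-245/(85 - 42))/2 = 3 + (-245/43)/2 = 3 + (-245*1/43)/2 = 3 + (½)*(-245/43) = 3 - 245/86 = 13/86 ≈ 0.15116)
((145/160 + N/R(-5, -13)) + 100)/(-418 + (107 - 8)) = ((145/160 + 13/(86*((I*√6)))) + 100)/(-418 + (107 - 8)) = ((145*(1/160) + 13*(-I*√6/6)/86) + 100)/(-418 + 99) = ((29/32 - 13*I*√6/516) + 100)/(-319) = (3229/32 - 13*I*√6/516)*(-1/319) = -3229/10208 + 13*I*√6/164604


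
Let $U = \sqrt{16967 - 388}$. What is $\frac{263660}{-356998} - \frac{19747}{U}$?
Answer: $- \frac{131830}{178499} - \frac{19747 \sqrt{16579}}{16579} \approx -154.1$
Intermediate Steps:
$U = \sqrt{16579} \approx 128.76$
$\frac{263660}{-356998} - \frac{19747}{U} = \frac{263660}{-356998} - \frac{19747}{\sqrt{16579}} = 263660 \left(- \frac{1}{356998}\right) - 19747 \frac{\sqrt{16579}}{16579} = - \frac{131830}{178499} - \frac{19747 \sqrt{16579}}{16579}$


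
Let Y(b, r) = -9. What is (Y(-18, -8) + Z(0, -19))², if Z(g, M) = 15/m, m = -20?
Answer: 1521/16 ≈ 95.063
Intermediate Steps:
Z(g, M) = -¾ (Z(g, M) = 15/(-20) = 15*(-1/20) = -¾)
(Y(-18, -8) + Z(0, -19))² = (-9 - ¾)² = (-39/4)² = 1521/16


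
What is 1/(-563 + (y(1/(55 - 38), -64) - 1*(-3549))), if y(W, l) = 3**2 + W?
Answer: 17/50916 ≈ 0.00033388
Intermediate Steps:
y(W, l) = 9 + W
1/(-563 + (y(1/(55 - 38), -64) - 1*(-3549))) = 1/(-563 + ((9 + 1/(55 - 38)) - 1*(-3549))) = 1/(-563 + ((9 + 1/17) + 3549)) = 1/(-563 + (154/17 + 3549)) = 1/(-563 + 60487/17) = 1/(50916/17) = 17/50916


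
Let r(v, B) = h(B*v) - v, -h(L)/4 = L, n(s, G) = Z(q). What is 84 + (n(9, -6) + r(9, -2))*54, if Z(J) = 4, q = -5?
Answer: 3702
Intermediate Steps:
n(s, G) = 4
h(L) = -4*L
r(v, B) = -v - 4*B*v (r(v, B) = -4*B*v - v = -v - 4*B*v)
84 + (n(9, -6) + r(9, -2))*54 = 84 + (4 + 9*(-1 - 4*(-2)))*54 = 84 + (4 + 9*(-1 + 8))*54 = 84 + (4 + 9*7)*54 = 84 + (4 + 63)*54 = 84 + 67*54 = 84 + 3618 = 3702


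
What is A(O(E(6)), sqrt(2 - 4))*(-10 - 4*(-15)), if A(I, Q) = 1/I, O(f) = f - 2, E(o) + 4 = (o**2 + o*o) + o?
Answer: 25/36 ≈ 0.69444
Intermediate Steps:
E(o) = -4 + o + 2*o**2 (E(o) = -4 + ((o**2 + o*o) + o) = -4 + ((o**2 + o**2) + o) = -4 + (2*o**2 + o) = -4 + (o + 2*o**2) = -4 + o + 2*o**2)
O(f) = -2 + f
A(O(E(6)), sqrt(2 - 4))*(-10 - 4*(-15)) = (-10 - 4*(-15))/(-2 + (-4 + 6 + 2*6**2)) = (-10 + 60)/(-2 + (-4 + 6 + 2*36)) = 50/(-2 + (-4 + 6 + 72)) = 50/(-2 + 74) = 50/72 = (1/72)*50 = 25/36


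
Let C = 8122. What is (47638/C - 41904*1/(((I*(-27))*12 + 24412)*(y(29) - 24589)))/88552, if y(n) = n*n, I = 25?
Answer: 192231497731/2902180231741264 ≈ 6.6237e-5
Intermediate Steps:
y(n) = n²
(47638/C - 41904*1/(((I*(-27))*12 + 24412)*(y(29) - 24589)))/88552 = (47638/8122 - 41904*1/((29² - 24589)*((25*(-27))*12 + 24412)))/88552 = (47638*(1/8122) - 41904*1/((841 - 24589)*(-675*12 + 24412)))*(1/88552) = (23819/4061 - 41904*(-1/(23748*(-8100 + 24412))))*(1/88552) = (23819/4061 - 41904/(16312*(-23748)))*(1/88552) = (23819/4061 - 41904/(-387377376))*(1/88552) = (23819/4061 - 41904*(-1/387377376))*(1/88552) = (23819/4061 + 873/8070362)*(1/88552) = (192231497731/32773740082)*(1/88552) = 192231497731/2902180231741264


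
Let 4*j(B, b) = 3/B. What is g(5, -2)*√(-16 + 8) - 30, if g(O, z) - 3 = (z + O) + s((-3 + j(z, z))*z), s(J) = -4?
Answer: -30 + 4*I*√2 ≈ -30.0 + 5.6569*I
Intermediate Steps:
j(B, b) = 3/(4*B) (j(B, b) = (3/B)/4 = 3/(4*B))
g(O, z) = -1 + O + z (g(O, z) = 3 + ((z + O) - 4) = 3 + ((O + z) - 4) = 3 + (-4 + O + z) = -1 + O + z)
g(5, -2)*√(-16 + 8) - 30 = (-1 + 5 - 2)*√(-16 + 8) - 30 = 2*√(-8) - 30 = 2*(2*I*√2) - 30 = 4*I*√2 - 30 = -30 + 4*I*√2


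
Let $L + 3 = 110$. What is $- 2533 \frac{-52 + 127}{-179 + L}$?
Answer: $\frac{63325}{24} \approx 2638.5$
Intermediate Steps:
$L = 107$ ($L = -3 + 110 = 107$)
$- 2533 \frac{-52 + 127}{-179 + L} = - 2533 \frac{-52 + 127}{-179 + 107} = - 2533 \frac{75}{-72} = - 2533 \cdot 75 \left(- \frac{1}{72}\right) = \left(-2533\right) \left(- \frac{25}{24}\right) = \frac{63325}{24}$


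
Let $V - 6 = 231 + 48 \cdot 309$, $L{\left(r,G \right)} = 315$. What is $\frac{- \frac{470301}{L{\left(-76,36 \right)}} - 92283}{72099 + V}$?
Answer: $- \frac{4923241}{4576320} \approx -1.0758$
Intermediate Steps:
$V = 15069$ ($V = 6 + \left(231 + 48 \cdot 309\right) = 6 + \left(231 + 14832\right) = 6 + 15063 = 15069$)
$\frac{- \frac{470301}{L{\left(-76,36 \right)}} - 92283}{72099 + V} = \frac{- \frac{470301}{315} - 92283}{72099 + 15069} = \frac{\left(-470301\right) \frac{1}{315} - 92283}{87168} = \left(- \frac{156767}{105} - 92283\right) \frac{1}{87168} = \left(- \frac{9846482}{105}\right) \frac{1}{87168} = - \frac{4923241}{4576320}$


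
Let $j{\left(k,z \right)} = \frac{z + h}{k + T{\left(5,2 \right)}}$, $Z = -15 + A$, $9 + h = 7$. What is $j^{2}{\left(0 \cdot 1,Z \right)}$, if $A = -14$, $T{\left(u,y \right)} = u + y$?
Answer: $\frac{961}{49} \approx 19.612$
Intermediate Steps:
$h = -2$ ($h = -9 + 7 = -2$)
$Z = -29$ ($Z = -15 - 14 = -29$)
$j{\left(k,z \right)} = \frac{-2 + z}{7 + k}$ ($j{\left(k,z \right)} = \frac{z - 2}{k + \left(5 + 2\right)} = \frac{-2 + z}{k + 7} = \frac{-2 + z}{7 + k}$)
$j^{2}{\left(0 \cdot 1,Z \right)} = \left(\frac{-2 - 29}{7 + 0 \cdot 1}\right)^{2} = \left(\frac{1}{7 + 0} \left(-31\right)\right)^{2} = \left(\frac{1}{7} \left(-31\right)\right)^{2} = \left(- \frac{31}{7}\right)^{2} = \frac{961}{49}$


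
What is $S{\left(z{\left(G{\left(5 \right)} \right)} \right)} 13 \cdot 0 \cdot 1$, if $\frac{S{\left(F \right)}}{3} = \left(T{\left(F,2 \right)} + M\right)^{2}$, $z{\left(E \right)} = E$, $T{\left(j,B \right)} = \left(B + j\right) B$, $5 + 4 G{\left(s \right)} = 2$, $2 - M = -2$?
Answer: $0$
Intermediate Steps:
$M = 4$ ($M = 2 - -2 = 2 + 2 = 4$)
$G{\left(s \right)} = - \frac{3}{4}$ ($G{\left(s \right)} = - \frac{5}{4} + \frac{1}{4} \cdot 2 = - \frac{5}{4} + \frac{1}{2} = - \frac{3}{4}$)
$T{\left(j,B \right)} = B \left(B + j\right)$
$S{\left(F \right)} = 3 \left(8 + 2 F\right)^{2}$ ($S{\left(F \right)} = 3 \left(2 \left(2 + F\right) + 4\right)^{2} = 3 \left(\left(4 + 2 F\right) + 4\right)^{2} = 3 \left(8 + 2 F\right)^{2}$)
$S{\left(z{\left(G{\left(5 \right)} \right)} \right)} 13 \cdot 0 \cdot 1 = 12 \left(4 - \frac{3}{4}\right)^{2} \cdot 13 \cdot 0 \cdot 1 = 12 \left(\frac{13}{4}\right)^{2} \cdot 13 \cdot 0 \cdot 1 = 12 \cdot \frac{169}{16} \cdot 13 \cdot 0 \cdot 1 = \frac{507}{4} \cdot 13 \cdot 0 \cdot 1 = \frac{6591}{4} \cdot 0 \cdot 1 = 0 \cdot 1 = 0$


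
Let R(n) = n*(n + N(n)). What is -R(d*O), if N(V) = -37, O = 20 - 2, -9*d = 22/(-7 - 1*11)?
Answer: 6842/81 ≈ 84.469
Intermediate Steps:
d = 11/81 (d = -22/(9*(-7 - 1*11)) = -22/(9*(-7 - 11)) = -22/(9*(-18)) = -22*(-1)/(9*18) = -⅑*(-11/9) = 11/81 ≈ 0.13580)
O = 18
R(n) = n*(-37 + n) (R(n) = n*(n - 37) = n*(-37 + n))
-R(d*O) = -(11/81)*18*(-37 + (11/81)*18) = -22*(-37 + 22/9)/9 = -22*(-311)/(9*9) = -1*(-6842/81) = 6842/81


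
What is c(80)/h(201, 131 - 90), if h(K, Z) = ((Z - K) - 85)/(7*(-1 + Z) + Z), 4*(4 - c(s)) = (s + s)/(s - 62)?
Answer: -1712/735 ≈ -2.3293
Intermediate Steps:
c(s) = 4 - s/(2*(-62 + s)) (c(s) = 4 - (s + s)/(4*(s - 62)) = 4 - 2*s/(4*(-62 + s)) = 4 - s/(2*(-62 + s)))
h(K, Z) = (-85 + Z - K)/(-7 + 8*Z) (h(K, Z) = (-85 + Z - K)/((-7 + 7*Z) + Z) = (-85 + Z - K)/(-7 + 8*Z))
c(80)/h(201, 131 - 90) = ((-496 + 7*80)/(2*(-62 + 80)))/(((-85 + (131 - 90) - 1*201)/(-7 + 8*(131 - 90)))) = ((1/2)*(-496 + 560)/18)/(((-85 + 41 - 201)/(-7 + 8*41))) = ((1/2)*(1/18)*64)/((-245/(-7 + 328))) = 16/(9*((-245/321))) = 16/(9*(((1/321)*(-245)))) = 16/(9*(-245/321)) = (16/9)*(-321/245) = -1712/735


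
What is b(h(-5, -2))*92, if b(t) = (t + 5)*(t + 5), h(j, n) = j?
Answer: 0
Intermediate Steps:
b(t) = (5 + t)**2 (b(t) = (5 + t)*(5 + t) = (5 + t)**2)
b(h(-5, -2))*92 = (5 - 5)**2*92 = 0**2*92 = 0*92 = 0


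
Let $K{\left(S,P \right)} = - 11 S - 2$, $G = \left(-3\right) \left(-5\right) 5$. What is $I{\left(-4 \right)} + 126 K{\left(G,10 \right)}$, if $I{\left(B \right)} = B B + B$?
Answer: $-104190$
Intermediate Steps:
$G = 75$ ($G = 15 \cdot 5 = 75$)
$K{\left(S,P \right)} = -2 - 11 S$
$I{\left(B \right)} = B + B^{2}$ ($I{\left(B \right)} = B^{2} + B = B + B^{2}$)
$I{\left(-4 \right)} + 126 K{\left(G,10 \right)} = - 4 \left(1 - 4\right) + 126 \left(-2 - 825\right) = \left(-4\right) \left(-3\right) + 126 \left(-2 - 825\right) = 12 + 126 \left(-827\right) = 12 - 104202 = -104190$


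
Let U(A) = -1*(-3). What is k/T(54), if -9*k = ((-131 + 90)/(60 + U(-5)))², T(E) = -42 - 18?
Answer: 1681/2143260 ≈ 0.00078432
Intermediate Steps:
T(E) = -60
U(A) = 3
k = -1681/35721 (k = -(-131 + 90)²/(60 + 3)²/9 = -(-41/63)²/9 = -⅑*1681/3969 = -1681/35721 ≈ -0.047059)
k/T(54) = -1681/35721/(-60) = -1681/35721*(-1/60) = 1681/2143260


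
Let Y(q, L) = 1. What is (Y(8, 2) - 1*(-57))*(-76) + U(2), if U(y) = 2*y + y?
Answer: -4402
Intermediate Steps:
U(y) = 3*y
(Y(8, 2) - 1*(-57))*(-76) + U(2) = (1 - 1*(-57))*(-76) + 3*2 = (1 + 57)*(-76) + 6 = 58*(-76) + 6 = -4408 + 6 = -4402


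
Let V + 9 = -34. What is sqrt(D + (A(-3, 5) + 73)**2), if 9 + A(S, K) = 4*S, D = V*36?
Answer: 34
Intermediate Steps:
V = -43 (V = -9 - 34 = -43)
D = -1548 (D = -43*36 = -1548)
A(S, K) = -9 + 4*S
sqrt(D + (A(-3, 5) + 73)**2) = sqrt(-1548 + ((-9 + 4*(-3)) + 73)**2) = sqrt(-1548 + ((-9 - 12) + 73)**2) = sqrt(-1548 + (-21 + 73)**2) = sqrt(-1548 + 52**2) = sqrt(-1548 + 2704) = sqrt(1156) = 34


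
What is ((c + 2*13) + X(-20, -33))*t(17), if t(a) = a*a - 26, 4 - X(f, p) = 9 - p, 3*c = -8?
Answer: -11572/3 ≈ -3857.3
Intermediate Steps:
c = -8/3 (c = (⅓)*(-8) = -8/3 ≈ -2.6667)
X(f, p) = -5 + p (X(f, p) = 4 - (9 - p) = 4 + (-9 + p) = -5 + p)
t(a) = -26 + a² (t(a) = a² - 26 = -26 + a²)
((c + 2*13) + X(-20, -33))*t(17) = ((-8/3 + 2*13) + (-5 - 33))*(-26 + 17²) = ((-8/3 + 26) - 38)*(-26 + 289) = (70/3 - 38)*263 = -44/3*263 = -11572/3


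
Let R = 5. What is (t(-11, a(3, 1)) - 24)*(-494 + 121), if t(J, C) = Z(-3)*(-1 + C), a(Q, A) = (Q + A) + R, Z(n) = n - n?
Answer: 8952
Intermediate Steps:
Z(n) = 0
a(Q, A) = 5 + A + Q (a(Q, A) = (Q + A) + 5 = (A + Q) + 5 = 5 + A + Q)
t(J, C) = 0 (t(J, C) = 0*(-1 + C) = 0)
(t(-11, a(3, 1)) - 24)*(-494 + 121) = (0 - 24)*(-494 + 121) = -24*(-373) = 8952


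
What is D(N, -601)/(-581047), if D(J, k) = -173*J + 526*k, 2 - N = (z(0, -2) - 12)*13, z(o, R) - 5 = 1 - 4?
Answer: 338962/581047 ≈ 0.58336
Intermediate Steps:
z(o, R) = 2 (z(o, R) = 5 + (1 - 4) = 5 - 3 = 2)
N = 132 (N = 2 - (2 - 12)*13 = 2 - (-10)*13 = 2 - 1*(-130) = 2 + 130 = 132)
D(N, -601)/(-581047) = (-173*132 + 526*(-601))/(-581047) = (-22836 - 316126)*(-1/581047) = -338962*(-1/581047) = 338962/581047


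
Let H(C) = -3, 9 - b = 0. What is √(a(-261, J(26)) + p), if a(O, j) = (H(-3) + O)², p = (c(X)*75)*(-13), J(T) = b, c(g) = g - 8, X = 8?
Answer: 264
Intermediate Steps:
b = 9 (b = 9 - 1*0 = 9 + 0 = 9)
c(g) = -8 + g
J(T) = 9
p = 0 (p = ((-8 + 8)*75)*(-13) = (0*75)*(-13) = 0*(-13) = 0)
a(O, j) = (-3 + O)²
√(a(-261, J(26)) + p) = √((-3 - 261)² + 0) = √((-264)² + 0) = √(69696 + 0) = √69696 = 264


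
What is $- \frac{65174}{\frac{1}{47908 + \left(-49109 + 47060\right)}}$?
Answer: $-2988814466$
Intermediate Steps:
$- \frac{65174}{\frac{1}{47908 + \left(-49109 + 47060\right)}} = - \frac{65174}{\frac{1}{47908 - 2049}} = - \frac{65174}{\frac{1}{45859}} = - 65174 \frac{1}{\frac{1}{45859}} = \left(-65174\right) 45859 = -2988814466$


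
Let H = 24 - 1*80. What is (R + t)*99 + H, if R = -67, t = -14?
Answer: -8075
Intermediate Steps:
H = -56 (H = 24 - 80 = -56)
(R + t)*99 + H = (-67 - 14)*99 - 56 = -81*99 - 56 = -8019 - 56 = -8075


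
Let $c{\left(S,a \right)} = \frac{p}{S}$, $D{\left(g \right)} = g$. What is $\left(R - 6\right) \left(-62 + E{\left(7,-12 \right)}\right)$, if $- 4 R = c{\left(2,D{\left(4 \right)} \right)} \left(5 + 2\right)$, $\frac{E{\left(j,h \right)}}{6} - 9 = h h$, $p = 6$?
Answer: $-9630$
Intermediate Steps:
$E{\left(j,h \right)} = 54 + 6 h^{2}$ ($E{\left(j,h \right)} = 54 + 6 h h = 54 + 6 h^{2}$)
$c{\left(S,a \right)} = \frac{6}{S}$
$R = - \frac{21}{4}$ ($R = - \frac{\frac{6}{2} \left(5 + 2\right)}{4} = - \frac{6 \cdot \frac{1}{2} \cdot 7}{4} = - \frac{3 \cdot 7}{4} = \left(- \frac{1}{4}\right) 21 = - \frac{21}{4} \approx -5.25$)
$\left(R - 6\right) \left(-62 + E{\left(7,-12 \right)}\right) = \left(- \frac{21}{4} - 6\right) \left(-62 + \left(54 + 6 \left(-12\right)^{2}\right)\right) = \left(- \frac{21}{4} - 6\right) \left(-62 + \left(54 + 6 \cdot 144\right)\right) = - \frac{45 \left(-62 + \left(54 + 864\right)\right)}{4} = - \frac{45 \left(-62 + 918\right)}{4} = \left(- \frac{45}{4}\right) 856 = -9630$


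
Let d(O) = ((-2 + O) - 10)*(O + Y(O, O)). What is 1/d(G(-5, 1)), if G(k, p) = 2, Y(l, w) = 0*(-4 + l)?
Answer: -1/20 ≈ -0.050000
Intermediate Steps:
Y(l, w) = 0
d(O) = O*(-12 + O) (d(O) = ((-2 + O) - 10)*(O + 0) = (-12 + O)*O = O*(-12 + O))
1/d(G(-5, 1)) = 1/(2*(-12 + 2)) = 1/(2*(-10)) = 1/(-20) = -1/20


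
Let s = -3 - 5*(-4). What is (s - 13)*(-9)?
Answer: -36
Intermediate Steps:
s = 17 (s = -3 + 20 = 17)
(s - 13)*(-9) = (17 - 13)*(-9) = 4*(-9) = -36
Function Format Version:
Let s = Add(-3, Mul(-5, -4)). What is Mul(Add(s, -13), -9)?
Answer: -36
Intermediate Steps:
s = 17 (s = Add(-3, 20) = 17)
Mul(Add(s, -13), -9) = Mul(Add(17, -13), -9) = Mul(4, -9) = -36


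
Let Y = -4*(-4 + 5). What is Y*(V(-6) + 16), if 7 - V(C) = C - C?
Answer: -92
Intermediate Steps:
V(C) = 7 (V(C) = 7 - (C - C) = 7 - 1*0 = 7 + 0 = 7)
Y = -4 (Y = -4*1 = -4)
Y*(V(-6) + 16) = -4*(7 + 16) = -4*23 = -92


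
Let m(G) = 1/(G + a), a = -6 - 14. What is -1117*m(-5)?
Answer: 1117/25 ≈ 44.680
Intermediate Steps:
a = -20
m(G) = 1/(-20 + G) (m(G) = 1/(G - 20) = 1/(-20 + G))
-1117*m(-5) = -1117/(-20 - 5) = -1117/(-25) = -1117*(-1/25) = 1117/25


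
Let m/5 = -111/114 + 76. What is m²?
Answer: 203205025/1444 ≈ 1.4072e+5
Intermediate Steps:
m = 14255/38 (m = 5*(-111/114 + 76) = 5*(-111*1/114 + 76) = 5*(-37/38 + 76) = 5*(2851/38) = 14255/38 ≈ 375.13)
m² = (14255/38)² = 203205025/1444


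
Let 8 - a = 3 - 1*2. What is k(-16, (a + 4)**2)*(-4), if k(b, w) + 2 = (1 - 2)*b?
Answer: -56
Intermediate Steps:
a = 7 (a = 8 - (3 - 1*2) = 8 - (3 - 2) = 8 - 1*1 = 8 - 1 = 7)
k(b, w) = -2 - b (k(b, w) = -2 + (1 - 2)*b = -2 - b)
k(-16, (a + 4)**2)*(-4) = (-2 - 1*(-16))*(-4) = (-2 + 16)*(-4) = 14*(-4) = -56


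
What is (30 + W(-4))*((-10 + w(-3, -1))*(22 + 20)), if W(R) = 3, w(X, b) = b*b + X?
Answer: -16632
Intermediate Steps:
w(X, b) = X + b² (w(X, b) = b² + X = X + b²)
(30 + W(-4))*((-10 + w(-3, -1))*(22 + 20)) = (30 + 3)*((-10 + (-3 + (-1)²))*(22 + 20)) = 33*((-10 + (-3 + 1))*42) = 33*((-10 - 2)*42) = 33*(-12*42) = 33*(-504) = -16632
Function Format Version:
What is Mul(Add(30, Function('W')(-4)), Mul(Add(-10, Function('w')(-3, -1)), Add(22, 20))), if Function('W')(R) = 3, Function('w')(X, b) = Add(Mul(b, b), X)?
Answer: -16632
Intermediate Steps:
Function('w')(X, b) = Add(X, Pow(b, 2)) (Function('w')(X, b) = Add(Pow(b, 2), X) = Add(X, Pow(b, 2)))
Mul(Add(30, Function('W')(-4)), Mul(Add(-10, Function('w')(-3, -1)), Add(22, 20))) = Mul(Add(30, 3), Mul(Add(-10, Add(-3, Pow(-1, 2))), Add(22, 20))) = Mul(33, Mul(Add(-10, Add(-3, 1)), 42)) = Mul(33, Mul(Add(-10, -2), 42)) = Mul(33, Mul(-12, 42)) = Mul(33, -504) = -16632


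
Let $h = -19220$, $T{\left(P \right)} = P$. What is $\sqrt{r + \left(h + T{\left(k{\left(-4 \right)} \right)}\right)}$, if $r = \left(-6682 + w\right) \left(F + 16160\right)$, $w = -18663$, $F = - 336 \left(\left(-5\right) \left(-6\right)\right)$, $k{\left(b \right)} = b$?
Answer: $2 i \sqrt{38529206} \approx 12414.0 i$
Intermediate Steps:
$F = -10080$ ($F = \left(-336\right) 30 = -10080$)
$r = -154097600$ ($r = \left(-6682 - 18663\right) \left(-10080 + 16160\right) = \left(-25345\right) 6080 = -154097600$)
$\sqrt{r + \left(h + T{\left(k{\left(-4 \right)} \right)}\right)} = \sqrt{-154097600 - 19224} = \sqrt{-154116824} = 2 i \sqrt{38529206}$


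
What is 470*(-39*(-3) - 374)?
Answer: -120790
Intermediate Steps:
470*(-39*(-3) - 374) = 470*(117 - 374) = 470*(-257) = -120790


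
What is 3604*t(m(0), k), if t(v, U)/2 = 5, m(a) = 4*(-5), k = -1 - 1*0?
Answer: 36040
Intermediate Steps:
k = -1 (k = -1 + 0 = -1)
m(a) = -20
t(v, U) = 10 (t(v, U) = 2*5 = 10)
3604*t(m(0), k) = 3604*10 = 36040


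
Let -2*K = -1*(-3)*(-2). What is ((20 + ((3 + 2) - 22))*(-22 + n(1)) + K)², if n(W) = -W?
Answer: 4356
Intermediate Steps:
K = 3 (K = -(-1*(-3))*(-2)/2 = -3*(-2)/2 = -½*(-6) = 3)
((20 + ((3 + 2) - 22))*(-22 + n(1)) + K)² = ((20 + ((3 + 2) - 22))*(-22 - 1*1) + 3)² = ((20 + (5 - 22))*(-22 - 1) + 3)² = ((20 - 17)*(-23) + 3)² = (3*(-23) + 3)² = (-69 + 3)² = (-66)² = 4356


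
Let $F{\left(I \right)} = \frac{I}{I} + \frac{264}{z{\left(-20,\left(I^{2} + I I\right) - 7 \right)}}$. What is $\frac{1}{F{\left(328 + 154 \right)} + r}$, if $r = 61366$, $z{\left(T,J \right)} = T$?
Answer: $\frac{5}{306769} \approx 1.6299 \cdot 10^{-5}$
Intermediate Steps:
$F{\left(I \right)} = - \frac{61}{5}$ ($F{\left(I \right)} = \frac{I}{I} + \frac{264}{-20} = 1 + 264 \left(- \frac{1}{20}\right) = 1 - \frac{66}{5} = - \frac{61}{5}$)
$\frac{1}{F{\left(328 + 154 \right)} + r} = \frac{1}{- \frac{61}{5} + 61366} = \frac{1}{\frac{306769}{5}} = \frac{5}{306769}$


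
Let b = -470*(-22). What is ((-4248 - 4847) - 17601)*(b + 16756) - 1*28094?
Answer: -723382910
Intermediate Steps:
b = 10340 (b = -1*(-10340) = 10340)
((-4248 - 4847) - 17601)*(b + 16756) - 1*28094 = ((-4248 - 4847) - 17601)*(10340 + 16756) - 1*28094 = (-9095 - 17601)*27096 - 28094 = -26696*27096 - 28094 = -723354816 - 28094 = -723382910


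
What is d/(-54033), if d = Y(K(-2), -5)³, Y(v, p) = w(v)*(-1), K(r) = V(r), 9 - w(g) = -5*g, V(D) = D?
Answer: -1/54033 ≈ -1.8507e-5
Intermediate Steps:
w(g) = 9 + 5*g (w(g) = 9 - (-5)*g = 9 + 5*g)
K(r) = r
Y(v, p) = -9 - 5*v (Y(v, p) = (9 + 5*v)*(-1) = -9 - 5*v)
d = 1 (d = (-9 - 5*(-2))³ = (-9 + 10)³ = 1³ = 1)
d/(-54033) = 1/(-54033) = 1*(-1/54033) = -1/54033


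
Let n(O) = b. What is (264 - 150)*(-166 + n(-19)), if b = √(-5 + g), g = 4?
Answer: -18924 + 114*I ≈ -18924.0 + 114.0*I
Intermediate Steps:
b = I (b = √(-5 + 4) = √(-1) = I ≈ 1.0*I)
n(O) = I
(264 - 150)*(-166 + n(-19)) = (264 - 150)*(-166 + I) = 114*(-166 + I) = -18924 + 114*I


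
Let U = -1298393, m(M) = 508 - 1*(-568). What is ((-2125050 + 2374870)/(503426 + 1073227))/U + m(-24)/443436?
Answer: 61182922112869/25215682891332479 ≈ 0.0024264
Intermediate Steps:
m(M) = 1076 (m(M) = 508 + 568 = 1076)
((-2125050 + 2374870)/(503426 + 1073227))/U + m(-24)/443436 = ((-2125050 + 2374870)/(503426 + 1073227))/(-1298393) + 1076/443436 = (249820/1576653)*(-1/1298393) + 1076*(1/443436) = (249820*(1/1576653))*(-1/1298393) + 269/110859 = (249820/1576653)*(-1/1298393) + 269/110859 = -249820/2047115218629 + 269/110859 = 61182922112869/25215682891332479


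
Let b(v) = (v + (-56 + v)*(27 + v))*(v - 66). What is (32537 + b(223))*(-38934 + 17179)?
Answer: -144068092990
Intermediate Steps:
b(v) = (-66 + v)*(v + (-56 + v)*(27 + v)) (b(v) = (v + (-56 + v)*(27 + v))*(-66 + v) = (-66 + v)*(v + (-56 + v)*(27 + v)))
(32537 + b(223))*(-38934 + 17179) = (32537 + (99792 + 223**3 - 94*223**2 + 336*223))*(-38934 + 17179) = (32537 + (99792 + 11089567 - 94*49729 + 74928))*(-21755) = (32537 + (99792 + 11089567 - 4674526 + 74928))*(-21755) = (32537 + 6589761)*(-21755) = 6622298*(-21755) = -144068092990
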